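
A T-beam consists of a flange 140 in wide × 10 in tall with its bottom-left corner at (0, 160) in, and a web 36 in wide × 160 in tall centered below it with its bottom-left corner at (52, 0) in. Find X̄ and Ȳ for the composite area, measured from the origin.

web: A = 36 × 160 = 5760.00, centroid at (70.00, 80.00).
flange: A = 140 × 10 = 1400.00, centroid at (70.00, 165.00).
ΣA = 7160.00 in²
ΣAX̄ = (5760.00)(70.00) + (1400.00)(70.00) = 501200.00 in³
ΣAȲ = (5760.00)(80.00) + (1400.00)(165.00) = 691800.00 in³
X̄ = 501200.00 / 7160.00 = 70.00 in
Ȳ = 691800.00 / 7160.00 = 96.62 in

X̄ = 70.00 in, Ȳ = 96.62 in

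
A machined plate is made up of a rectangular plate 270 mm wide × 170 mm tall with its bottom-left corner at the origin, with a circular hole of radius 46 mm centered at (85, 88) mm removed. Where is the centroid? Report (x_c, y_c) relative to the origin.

plate: A = 270 × 170 = 45900.00, centroid at (135.00, 85.00).
hole: A = −π·46² = -6647.61, centroid at (85.00, 88.00).
ΣA = 39252.39 mm², ΣAx_c = 5631453.15 mm³, ΣAy_c = 3316510.32 mm³.
x_c = 5631453.15/39252.39 = 143.47 mm; y_c = 3316510.32/39252.39 = 84.49 mm.

x_c = 143.47 mm, y_c = 84.49 mm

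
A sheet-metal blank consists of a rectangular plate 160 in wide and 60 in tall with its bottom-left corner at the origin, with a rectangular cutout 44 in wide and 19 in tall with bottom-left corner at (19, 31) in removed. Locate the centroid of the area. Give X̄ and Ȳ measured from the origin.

X̄ = 83.72 in, Ȳ = 29.00 in

plate: A = 160 × 60 = 9600.00, centroid at (80.00, 30.00).
hole: A = −(44 × 19) = -836.00, centroid at (41.00, 40.50).
ΣA = 8764.00 in², ΣAX̄ = 733724.00 in³, ΣAȲ = 254142.00 in³.
X̄ = 733724.00/8764.00 = 83.72 in; Ȳ = 254142.00/8764.00 = 29.00 in.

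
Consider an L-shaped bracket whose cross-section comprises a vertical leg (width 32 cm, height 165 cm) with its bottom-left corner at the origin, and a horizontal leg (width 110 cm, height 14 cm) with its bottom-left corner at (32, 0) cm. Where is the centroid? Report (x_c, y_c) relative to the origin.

vertical leg: A = 32 × 165 = 5280.00, centroid at (16.00, 82.50).
horizontal leg: A = 110 × 14 = 1540.00, centroid at (87.00, 7.00).
ΣA = 6820.00 cm², ΣAx_c = 218460.00 cm³, ΣAy_c = 446380.00 cm³.
x_c = 218460.00/6820.00 = 32.03 cm; y_c = 446380.00/6820.00 = 65.45 cm.

x_c = 32.03 cm, y_c = 65.45 cm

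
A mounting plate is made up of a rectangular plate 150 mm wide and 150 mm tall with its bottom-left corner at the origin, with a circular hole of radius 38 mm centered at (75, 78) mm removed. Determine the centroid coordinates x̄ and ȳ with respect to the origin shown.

plate: A = 150 × 150 = 22500.00, centroid at (75.00, 75.00).
hole: A = −π·38² = -4536.46, centroid at (75.00, 78.00).
ΣA = 17963.54 mm², ΣAx̄ = 1347265.52 mm³, ΣAȳ = 1333656.14 mm³.
x̄ = 1347265.52/17963.54 = 75.00 mm; ȳ = 1333656.14/17963.54 = 74.24 mm.

x̄ = 75.00 mm, ȳ = 74.24 mm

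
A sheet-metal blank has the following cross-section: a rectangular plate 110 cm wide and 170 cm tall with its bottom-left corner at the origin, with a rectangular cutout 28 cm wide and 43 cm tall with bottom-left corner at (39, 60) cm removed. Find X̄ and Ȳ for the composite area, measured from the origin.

X̄ = 55.14 cm, Ȳ = 85.24 cm

plate: A = 110 × 170 = 18700.00, centroid at (55.00, 85.00).
hole: A = −(28 × 43) = -1204.00, centroid at (53.00, 81.50).
ΣA = 17496.00 cm², ΣAX̄ = 964688.00 cm³, ΣAȲ = 1491374.00 cm³.
X̄ = 964688.00/17496.00 = 55.14 cm; Ȳ = 1491374.00/17496.00 = 85.24 cm.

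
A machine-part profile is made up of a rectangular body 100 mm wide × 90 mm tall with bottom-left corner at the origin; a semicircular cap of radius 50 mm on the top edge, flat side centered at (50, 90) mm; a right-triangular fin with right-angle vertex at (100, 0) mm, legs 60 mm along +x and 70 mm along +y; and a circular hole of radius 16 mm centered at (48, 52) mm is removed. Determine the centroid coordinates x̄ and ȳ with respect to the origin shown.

x̄ = 60.45 mm, ȳ = 59.69 mm

rectangular body: A = 100 × 90 = 9000.00, centroid at (50.00, 45.00).
semicircular top: A = ½π·50² = 3926.99, centroid at (50.00, 111.22).
triangular fin: A = ½·60·70 = 2100.00, centroid at (120.00, 23.33).
hole: A = −π·16² = -804.25, centroid at (48.00, 52.00).
ΣA = 14222.74 mm²
ΣAx̄ = (9000.00)(50.00) + (3926.99)(50.00) + (2100.00)(120.00) + (-804.25)(48.00) = 859745.65 mm³
ΣAȳ = (9000.00)(45.00) + (3926.99)(111.22) + (2100.00)(23.33) + (-804.25)(52.00) = 848941.63 mm³
x̄ = 859745.65 / 14222.74 = 60.45 mm
ȳ = 848941.63 / 14222.74 = 59.69 mm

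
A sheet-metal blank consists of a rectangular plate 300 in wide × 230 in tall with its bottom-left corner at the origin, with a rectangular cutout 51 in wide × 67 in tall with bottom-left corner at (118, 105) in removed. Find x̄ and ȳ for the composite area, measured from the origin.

Part | A | x̄ᵢ | ȳᵢ | A·x̄ᵢ | A·ȳᵢ
plate | 69000.00 | 150.00 | 115.00 | 10350000.00 | 7935000.00
hole | -3417.00 | 143.50 | 138.50 | -490339.50 | -473254.50
Σ | 65583.00 |  |  | 9859660.50 | 7461745.50
x̄ = 9859660.50 / 65583.00 = 150.34 in
ȳ = 7461745.50 / 65583.00 = 113.78 in

x̄ = 150.34 in, ȳ = 113.78 in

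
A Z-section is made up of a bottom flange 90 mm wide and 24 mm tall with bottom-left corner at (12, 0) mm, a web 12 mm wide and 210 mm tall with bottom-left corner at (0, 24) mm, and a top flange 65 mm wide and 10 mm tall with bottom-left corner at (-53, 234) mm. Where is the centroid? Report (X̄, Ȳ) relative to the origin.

X̄ = 23.44 mm, Ȳ = 95.00 mm

bottom flange: A = 90 × 24 = 2160.00, centroid at (57.00, 12.00).
web: A = 12 × 210 = 2520.00, centroid at (6.00, 129.00).
top flange: A = 65 × 10 = 650.00, centroid at (-20.50, 239.00).
ΣA = 5330.00 mm²
ΣAX̄ = (2160.00)(57.00) + (2520.00)(6.00) + (650.00)(-20.50) = 124915.00 mm³
ΣAȲ = (2160.00)(12.00) + (2520.00)(129.00) + (650.00)(239.00) = 506350.00 mm³
X̄ = 124915.00 / 5330.00 = 23.44 mm
Ȳ = 506350.00 / 5330.00 = 95.00 mm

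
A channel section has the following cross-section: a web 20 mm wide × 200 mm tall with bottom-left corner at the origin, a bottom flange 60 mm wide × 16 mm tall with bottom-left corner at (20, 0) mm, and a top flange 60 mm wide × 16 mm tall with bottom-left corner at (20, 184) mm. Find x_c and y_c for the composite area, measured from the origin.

web: A = 20 × 200 = 4000.00, centroid at (10.00, 100.00).
bottom flange: A = 60 × 16 = 960.00, centroid at (50.00, 8.00).
top flange: A = 60 × 16 = 960.00, centroid at (50.00, 192.00).
ΣA = 5920.00 mm²
ΣAx_c = (4000.00)(10.00) + (960.00)(50.00) + (960.00)(50.00) = 136000.00 mm³
ΣAy_c = (4000.00)(100.00) + (960.00)(8.00) + (960.00)(192.00) = 592000.00 mm³
x_c = 136000.00 / 5920.00 = 22.97 mm
y_c = 592000.00 / 5920.00 = 100.00 mm

x_c = 22.97 mm, y_c = 100.00 mm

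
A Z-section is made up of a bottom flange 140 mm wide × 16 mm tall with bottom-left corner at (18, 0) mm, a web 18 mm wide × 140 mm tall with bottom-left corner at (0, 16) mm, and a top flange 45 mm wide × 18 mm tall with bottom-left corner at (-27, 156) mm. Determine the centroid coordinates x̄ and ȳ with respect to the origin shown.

x̄ = 38.81 mm, ȳ = 66.12 mm

bottom flange: A = 140 × 16 = 2240.00, centroid at (88.00, 8.00).
web: A = 18 × 140 = 2520.00, centroid at (9.00, 86.00).
top flange: A = 45 × 18 = 810.00, centroid at (-4.50, 165.00).
ΣA = 5570.00 mm², ΣAx̄ = 216155.00 mm³, ΣAȳ = 368290.00 mm³.
x̄ = 216155.00/5570.00 = 38.81 mm; ȳ = 368290.00/5570.00 = 66.12 mm.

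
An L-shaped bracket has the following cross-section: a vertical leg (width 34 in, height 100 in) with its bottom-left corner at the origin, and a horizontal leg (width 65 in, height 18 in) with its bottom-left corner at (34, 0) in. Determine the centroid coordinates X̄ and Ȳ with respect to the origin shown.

X̄ = 29.67 in, Ȳ = 39.50 in

vertical leg: A = 34 × 100 = 3400.00, centroid at (17.00, 50.00).
horizontal leg: A = 65 × 18 = 1170.00, centroid at (66.50, 9.00).
ΣA = 4570.00 in²
ΣAX̄ = (3400.00)(17.00) + (1170.00)(66.50) = 135605.00 in³
ΣAȲ = (3400.00)(50.00) + (1170.00)(9.00) = 180530.00 in³
X̄ = 135605.00 / 4570.00 = 29.67 in
Ȳ = 180530.00 / 4570.00 = 39.50 in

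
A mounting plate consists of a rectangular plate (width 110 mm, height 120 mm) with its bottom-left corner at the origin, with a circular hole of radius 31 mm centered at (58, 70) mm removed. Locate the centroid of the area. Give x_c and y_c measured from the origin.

x_c = 54.11 mm, y_c = 57.03 mm

plate: A = 110 × 120 = 13200.00, centroid at (55.00, 60.00).
hole: A = −π·31² = -3019.07, centroid at (58.00, 70.00).
ΣA = 10180.93 mm², ΣAx_c = 550893.91 mm³, ΣAy_c = 580665.06 mm³.
x_c = 550893.91/10180.93 = 54.11 mm; y_c = 580665.06/10180.93 = 57.03 mm.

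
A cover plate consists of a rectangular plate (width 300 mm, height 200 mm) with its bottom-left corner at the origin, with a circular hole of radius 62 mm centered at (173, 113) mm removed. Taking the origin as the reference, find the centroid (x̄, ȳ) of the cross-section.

x̄ = 144.20 mm, ȳ = 96.72 mm

plate: A = 300 × 200 = 60000.00, centroid at (150.00, 100.00).
hole: A = −π·62² = -12076.28, centroid at (173.00, 113.00).
ΣA = 47923.72 mm²
ΣAx̄ = (60000.00)(150.00) + (-12076.28)(173.00) = 6910803.19 mm³
ΣAȳ = (60000.00)(100.00) + (-12076.28)(113.00) = 4635380.12 mm³
x̄ = 6910803.19 / 47923.72 = 144.20 mm
ȳ = 4635380.12 / 47923.72 = 96.72 mm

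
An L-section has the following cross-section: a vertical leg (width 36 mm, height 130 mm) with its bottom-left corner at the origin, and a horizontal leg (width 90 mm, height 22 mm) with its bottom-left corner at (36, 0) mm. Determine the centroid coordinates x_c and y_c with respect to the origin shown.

Part | A | x̄ᵢ | ȳᵢ | A·x̄ᵢ | A·ȳᵢ
vertical leg | 4680.00 | 18.00 | 65.00 | 84240.00 | 304200.00
horizontal leg | 1980.00 | 81.00 | 11.00 | 160380.00 | 21780.00
Σ | 6660.00 |  |  | 244620.00 | 325980.00
x_c = 244620.00 / 6660.00 = 36.73 mm
y_c = 325980.00 / 6660.00 = 48.95 mm

x_c = 36.73 mm, y_c = 48.95 mm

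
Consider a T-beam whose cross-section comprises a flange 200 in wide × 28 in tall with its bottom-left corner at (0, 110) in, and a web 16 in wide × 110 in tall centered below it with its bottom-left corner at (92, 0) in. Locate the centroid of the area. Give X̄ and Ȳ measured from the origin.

web: A = 16 × 110 = 1760.00, centroid at (100.00, 55.00).
flange: A = 200 × 28 = 5600.00, centroid at (100.00, 124.00).
ΣA = 7360.00 in², ΣAX̄ = 736000.00 in³, ΣAȲ = 791200.00 in³.
X̄ = 736000.00/7360.00 = 100.00 in; Ȳ = 791200.00/7360.00 = 107.50 in.

X̄ = 100.00 in, Ȳ = 107.50 in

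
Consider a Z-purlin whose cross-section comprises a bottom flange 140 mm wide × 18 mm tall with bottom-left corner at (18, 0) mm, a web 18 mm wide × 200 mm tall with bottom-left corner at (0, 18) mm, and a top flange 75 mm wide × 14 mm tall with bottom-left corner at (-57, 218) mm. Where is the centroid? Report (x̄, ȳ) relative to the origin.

x̄ = 32.59 mm, ȳ = 95.36 mm

bottom flange: A = 140 × 18 = 2520.00, centroid at (88.00, 9.00).
web: A = 18 × 200 = 3600.00, centroid at (9.00, 118.00).
top flange: A = 75 × 14 = 1050.00, centroid at (-19.50, 225.00).
ΣA = 7170.00 mm²
ΣAx̄ = (2520.00)(88.00) + (3600.00)(9.00) + (1050.00)(-19.50) = 233685.00 mm³
ΣAȳ = (2520.00)(9.00) + (3600.00)(118.00) + (1050.00)(225.00) = 683730.00 mm³
x̄ = 233685.00 / 7170.00 = 32.59 mm
ȳ = 683730.00 / 7170.00 = 95.36 mm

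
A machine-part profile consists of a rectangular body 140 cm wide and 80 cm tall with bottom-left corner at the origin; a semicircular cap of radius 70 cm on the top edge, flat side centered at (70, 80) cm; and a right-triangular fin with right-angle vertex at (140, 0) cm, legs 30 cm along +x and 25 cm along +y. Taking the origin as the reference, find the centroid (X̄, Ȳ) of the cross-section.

Part | A | x̄ᵢ | ȳᵢ | A·x̄ᵢ | A·ȳᵢ
rectangular body | 11200.00 | 70.00 | 40.00 | 784000.00 | 448000.00
semicircular top | 7696.90 | 70.00 | 109.71 | 538783.14 | 844418.83
triangular fin | 375.00 | 150.00 | 8.33 | 56250.00 | 3125.00
Σ | 19271.90 |  |  | 1379033.14 | 1295543.83
X̄ = 1379033.14 / 19271.90 = 71.56 cm
Ȳ = 1295543.83 / 19271.90 = 67.22 cm

X̄ = 71.56 cm, Ȳ = 67.22 cm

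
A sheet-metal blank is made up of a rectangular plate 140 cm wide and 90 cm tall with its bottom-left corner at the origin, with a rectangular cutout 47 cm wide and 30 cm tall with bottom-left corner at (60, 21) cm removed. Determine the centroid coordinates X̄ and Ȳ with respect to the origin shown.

plate: A = 140 × 90 = 12600.00, centroid at (70.00, 45.00).
hole: A = −(47 × 30) = -1410.00, centroid at (83.50, 36.00).
ΣA = 11190.00 cm²
ΣAX̄ = (12600.00)(70.00) + (-1410.00)(83.50) = 764265.00 cm³
ΣAȲ = (12600.00)(45.00) + (-1410.00)(36.00) = 516240.00 cm³
X̄ = 764265.00 / 11190.00 = 68.30 cm
Ȳ = 516240.00 / 11190.00 = 46.13 cm

X̄ = 68.30 cm, Ȳ = 46.13 cm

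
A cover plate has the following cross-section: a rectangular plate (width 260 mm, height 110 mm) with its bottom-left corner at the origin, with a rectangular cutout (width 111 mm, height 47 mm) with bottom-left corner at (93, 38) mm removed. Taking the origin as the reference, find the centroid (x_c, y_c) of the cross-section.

x_c = 125.87 mm, y_c = 53.55 mm

Part | A | x̄ᵢ | ȳᵢ | A·x̄ᵢ | A·ȳᵢ
plate | 28600.00 | 130.00 | 55.00 | 3718000.00 | 1573000.00
hole | -5217.00 | 148.50 | 61.50 | -774724.50 | -320845.50
Σ | 23383.00 |  |  | 2943275.50 | 1252154.50
x_c = 2943275.50 / 23383.00 = 125.87 mm
y_c = 1252154.50 / 23383.00 = 53.55 mm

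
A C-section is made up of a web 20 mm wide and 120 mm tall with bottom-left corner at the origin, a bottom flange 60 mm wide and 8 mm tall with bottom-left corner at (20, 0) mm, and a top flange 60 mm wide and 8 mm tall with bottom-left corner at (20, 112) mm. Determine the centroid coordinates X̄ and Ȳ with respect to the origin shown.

Part | A | x̄ᵢ | ȳᵢ | A·x̄ᵢ | A·ȳᵢ
web | 2400.00 | 10.00 | 60.00 | 24000.00 | 144000.00
bottom flange | 480.00 | 50.00 | 4.00 | 24000.00 | 1920.00
top flange | 480.00 | 50.00 | 116.00 | 24000.00 | 55680.00
Σ | 3360.00 |  |  | 72000.00 | 201600.00
X̄ = 72000.00 / 3360.00 = 21.43 mm
Ȳ = 201600.00 / 3360.00 = 60.00 mm

X̄ = 21.43 mm, Ȳ = 60.00 mm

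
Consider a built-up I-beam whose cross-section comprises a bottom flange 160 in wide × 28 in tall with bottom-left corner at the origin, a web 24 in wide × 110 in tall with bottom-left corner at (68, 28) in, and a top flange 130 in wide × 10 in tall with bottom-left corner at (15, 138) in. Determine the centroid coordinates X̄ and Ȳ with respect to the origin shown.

X̄ = 80.00 in, Ȳ = 55.55 in

bottom flange: A = 160 × 28 = 4480.00, centroid at (80.00, 14.00).
web: A = 24 × 110 = 2640.00, centroid at (80.00, 83.00).
top flange: A = 130 × 10 = 1300.00, centroid at (80.00, 143.00).
ΣA = 8420.00 in²
ΣAX̄ = (4480.00)(80.00) + (2640.00)(80.00) + (1300.00)(80.00) = 673600.00 in³
ΣAȲ = (4480.00)(14.00) + (2640.00)(83.00) + (1300.00)(143.00) = 467740.00 in³
X̄ = 673600.00 / 8420.00 = 80.00 in
Ȳ = 467740.00 / 8420.00 = 55.55 in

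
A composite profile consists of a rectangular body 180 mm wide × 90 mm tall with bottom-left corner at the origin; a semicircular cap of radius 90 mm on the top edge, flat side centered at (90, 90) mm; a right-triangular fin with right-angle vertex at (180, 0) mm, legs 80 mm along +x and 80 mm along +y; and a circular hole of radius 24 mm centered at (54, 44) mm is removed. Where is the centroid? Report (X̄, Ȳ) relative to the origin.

rectangular body: A = 180 × 90 = 16200.00, centroid at (90.00, 45.00).
semicircular top: A = ½π·90² = 12723.45, centroid at (90.00, 128.20).
triangular fin: A = ½·80·80 = 3200.00, centroid at (206.67, 26.67).
hole: A = −π·24² = -1809.56, centroid at (54.00, 44.00).
ΣA = 30313.89 mm², ΣAX̄ = 3166727.76 mm³, ΣAȲ = 2365823.33 mm³.
X̄ = 3166727.76/30313.89 = 104.46 mm; Ȳ = 2365823.33/30313.89 = 78.04 mm.

X̄ = 104.46 mm, Ȳ = 78.04 mm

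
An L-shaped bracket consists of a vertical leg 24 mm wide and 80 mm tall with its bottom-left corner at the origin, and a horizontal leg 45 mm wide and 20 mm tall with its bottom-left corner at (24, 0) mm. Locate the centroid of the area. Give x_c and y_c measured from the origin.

vertical leg: A = 24 × 80 = 1920.00, centroid at (12.00, 40.00).
horizontal leg: A = 45 × 20 = 900.00, centroid at (46.50, 10.00).
ΣA = 2820.00 mm², ΣAx_c = 64890.00 mm³, ΣAy_c = 85800.00 mm³.
x_c = 64890.00/2820.00 = 23.01 mm; y_c = 85800.00/2820.00 = 30.43 mm.

x_c = 23.01 mm, y_c = 30.43 mm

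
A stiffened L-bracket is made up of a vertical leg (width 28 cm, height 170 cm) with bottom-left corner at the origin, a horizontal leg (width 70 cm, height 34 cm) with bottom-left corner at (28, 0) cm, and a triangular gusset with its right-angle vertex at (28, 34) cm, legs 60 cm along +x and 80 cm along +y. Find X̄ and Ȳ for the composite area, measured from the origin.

X̄ = 34.78 cm, Ȳ = 61.91 cm

Part | A | x̄ᵢ | ȳᵢ | A·x̄ᵢ | A·ȳᵢ
vertical leg | 4760.00 | 14.00 | 85.00 | 66640.00 | 404600.00
horizontal leg | 2380.00 | 63.00 | 17.00 | 149940.00 | 40460.00
gusset | 2400.00 | 48.00 | 60.67 | 115200.00 | 145600.00
Σ | 9540.00 |  |  | 331780.00 | 590660.00
X̄ = 331780.00 / 9540.00 = 34.78 cm
Ȳ = 590660.00 / 9540.00 = 61.91 cm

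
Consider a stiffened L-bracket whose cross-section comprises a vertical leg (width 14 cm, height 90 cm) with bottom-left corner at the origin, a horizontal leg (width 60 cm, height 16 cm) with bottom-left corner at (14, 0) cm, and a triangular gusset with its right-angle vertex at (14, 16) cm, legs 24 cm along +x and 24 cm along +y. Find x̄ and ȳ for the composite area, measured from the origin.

Part | A | x̄ᵢ | ȳᵢ | A·x̄ᵢ | A·ȳᵢ
vertical leg | 1260.00 | 7.00 | 45.00 | 8820.00 | 56700.00
horizontal leg | 960.00 | 44.00 | 8.00 | 42240.00 | 7680.00
gusset | 288.00 | 22.00 | 24.00 | 6336.00 | 6912.00
Σ | 2508.00 |  |  | 57396.00 | 71292.00
x̄ = 57396.00 / 2508.00 = 22.89 cm
ȳ = 71292.00 / 2508.00 = 28.43 cm

x̄ = 22.89 cm, ȳ = 28.43 cm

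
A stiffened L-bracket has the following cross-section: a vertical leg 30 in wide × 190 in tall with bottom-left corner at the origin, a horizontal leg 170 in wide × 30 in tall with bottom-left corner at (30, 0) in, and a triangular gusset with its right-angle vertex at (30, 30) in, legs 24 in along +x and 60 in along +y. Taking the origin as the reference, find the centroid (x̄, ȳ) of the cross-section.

vertical leg: A = 30 × 190 = 5700.00, centroid at (15.00, 95.00).
horizontal leg: A = 170 × 30 = 5100.00, centroid at (115.00, 15.00).
gusset: A = ½·24·60 = 720.00, centroid at (38.00, 50.00).
ΣA = 11520.00 in², ΣAx̄ = 699360.00 in³, ΣAȳ = 654000.00 in³.
x̄ = 699360.00/11520.00 = 60.71 in; ȳ = 654000.00/11520.00 = 56.77 in.

x̄ = 60.71 in, ȳ = 56.77 in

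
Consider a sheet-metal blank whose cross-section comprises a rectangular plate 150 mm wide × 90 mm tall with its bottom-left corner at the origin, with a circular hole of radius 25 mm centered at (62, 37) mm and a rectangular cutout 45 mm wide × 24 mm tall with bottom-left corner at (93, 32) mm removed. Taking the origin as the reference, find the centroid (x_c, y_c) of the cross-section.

x_c = 73.26 mm, y_c = 46.61 mm

plate: A = 150 × 90 = 13500.00, centroid at (75.00, 45.00).
hole 1: A = −π·25² = -1963.50, centroid at (62.00, 37.00).
hole 2: A = −(45 × 24) = -1080.00, centroid at (115.50, 44.00).
ΣA = 10456.50 mm², ΣAx_c = 766023.28 mm³, ΣAy_c = 487330.67 mm³.
x_c = 766023.28/10456.50 = 73.26 mm; y_c = 487330.67/10456.50 = 46.61 mm.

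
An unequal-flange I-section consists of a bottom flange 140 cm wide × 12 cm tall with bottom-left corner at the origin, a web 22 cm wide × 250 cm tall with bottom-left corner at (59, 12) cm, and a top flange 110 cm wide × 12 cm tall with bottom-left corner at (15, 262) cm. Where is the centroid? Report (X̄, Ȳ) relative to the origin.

X̄ = 70.00 cm, Ȳ = 131.45 cm

bottom flange: A = 140 × 12 = 1680.00, centroid at (70.00, 6.00).
web: A = 22 × 250 = 5500.00, centroid at (70.00, 137.00).
top flange: A = 110 × 12 = 1320.00, centroid at (70.00, 268.00).
ΣA = 8500.00 cm², ΣAX̄ = 595000.00 cm³, ΣAȲ = 1117340.00 cm³.
X̄ = 595000.00/8500.00 = 70.00 cm; Ȳ = 1117340.00/8500.00 = 131.45 cm.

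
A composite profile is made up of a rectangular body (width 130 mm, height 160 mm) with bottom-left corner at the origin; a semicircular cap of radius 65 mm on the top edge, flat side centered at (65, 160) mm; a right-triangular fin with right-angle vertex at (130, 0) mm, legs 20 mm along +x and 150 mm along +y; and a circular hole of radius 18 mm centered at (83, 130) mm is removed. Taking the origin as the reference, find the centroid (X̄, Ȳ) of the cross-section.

rectangular body: A = 130 × 160 = 20800.00, centroid at (65.00, 80.00).
semicircular top: A = ½π·65² = 6636.61, centroid at (65.00, 187.59).
triangular fin: A = ½·20·150 = 1500.00, centroid at (136.67, 50.00).
hole: A = −π·18² = -1017.88, centroid at (83.00, 130.00).
ΣA = 27918.74 mm²
ΣAX̄ = (20800.00)(65.00) + (6636.61)(65.00) + (1500.00)(136.67) + (-1017.88)(83.00) = 1903896.23 mm³
ΣAȲ = (20800.00)(80.00) + (6636.61)(187.59) + (1500.00)(50.00) + (-1017.88)(130.00) = 2851617.77 mm³
X̄ = 1903896.23 / 27918.74 = 68.19 mm
Ȳ = 2851617.77 / 27918.74 = 102.14 mm

X̄ = 68.19 mm, Ȳ = 102.14 mm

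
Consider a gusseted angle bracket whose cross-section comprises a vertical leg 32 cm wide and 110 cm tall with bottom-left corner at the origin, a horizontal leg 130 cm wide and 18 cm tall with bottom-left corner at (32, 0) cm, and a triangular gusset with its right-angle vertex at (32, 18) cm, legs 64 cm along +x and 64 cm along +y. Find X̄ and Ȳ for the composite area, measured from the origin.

X̄ = 49.64 cm, Ȳ = 37.33 cm

Part | A | x̄ᵢ | ȳᵢ | A·x̄ᵢ | A·ȳᵢ
vertical leg | 3520.00 | 16.00 | 55.00 | 56320.00 | 193600.00
horizontal leg | 2340.00 | 97.00 | 9.00 | 226980.00 | 21060.00
gusset | 2048.00 | 53.33 | 39.33 | 109226.67 | 80554.67
Σ | 7908.00 |  |  | 392526.67 | 295214.67
X̄ = 392526.67 / 7908.00 = 49.64 cm
Ȳ = 295214.67 / 7908.00 = 37.33 cm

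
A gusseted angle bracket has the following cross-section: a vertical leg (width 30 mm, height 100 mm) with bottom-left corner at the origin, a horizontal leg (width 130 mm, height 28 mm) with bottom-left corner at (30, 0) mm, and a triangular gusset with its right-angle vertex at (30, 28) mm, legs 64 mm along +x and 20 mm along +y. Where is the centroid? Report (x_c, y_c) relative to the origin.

Part | A | x̄ᵢ | ȳᵢ | A·x̄ᵢ | A·ȳᵢ
vertical leg | 3000.00 | 15.00 | 50.00 | 45000.00 | 150000.00
horizontal leg | 3640.00 | 95.00 | 14.00 | 345800.00 | 50960.00
gusset | 640.00 | 51.33 | 34.67 | 32853.33 | 22186.67
Σ | 7280.00 |  |  | 423653.33 | 223146.67
x_c = 423653.33 / 7280.00 = 58.19 mm
y_c = 223146.67 / 7280.00 = 30.65 mm

x_c = 58.19 mm, y_c = 30.65 mm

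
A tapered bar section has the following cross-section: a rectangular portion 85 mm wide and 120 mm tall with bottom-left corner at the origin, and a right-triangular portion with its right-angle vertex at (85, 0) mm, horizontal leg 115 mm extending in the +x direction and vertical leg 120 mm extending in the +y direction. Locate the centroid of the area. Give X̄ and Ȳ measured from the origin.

X̄ = 75.12 mm, Ȳ = 51.93 mm

rectangular portion: A = 85 × 120 = 10200.00, centroid at (42.50, 60.00).
triangular portion: A = ½·115·120 = 6900.00, centroid at (123.33, 40.00).
ΣA = 17100.00 mm², ΣAX̄ = 1284500.00 mm³, ΣAȲ = 888000.00 mm³.
X̄ = 1284500.00/17100.00 = 75.12 mm; Ȳ = 888000.00/17100.00 = 51.93 mm.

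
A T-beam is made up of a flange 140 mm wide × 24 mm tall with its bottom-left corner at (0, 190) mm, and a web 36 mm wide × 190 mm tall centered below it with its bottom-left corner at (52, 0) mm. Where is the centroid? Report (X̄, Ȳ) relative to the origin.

X̄ = 70.00 mm, Ȳ = 130.25 mm

web: A = 36 × 190 = 6840.00, centroid at (70.00, 95.00).
flange: A = 140 × 24 = 3360.00, centroid at (70.00, 202.00).
ΣA = 10200.00 mm², ΣAX̄ = 714000.00 mm³, ΣAȲ = 1328520.00 mm³.
X̄ = 714000.00/10200.00 = 70.00 mm; Ȳ = 1328520.00/10200.00 = 130.25 mm.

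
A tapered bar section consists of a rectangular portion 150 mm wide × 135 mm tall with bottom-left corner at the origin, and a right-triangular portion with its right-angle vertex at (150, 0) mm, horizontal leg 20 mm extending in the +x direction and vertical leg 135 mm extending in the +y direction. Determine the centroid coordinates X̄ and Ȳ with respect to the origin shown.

X̄ = 80.10 mm, Ȳ = 66.09 mm

rectangular portion: A = 150 × 135 = 20250.00, centroid at (75.00, 67.50).
triangular portion: A = ½·20·135 = 1350.00, centroid at (156.67, 45.00).
ΣA = 21600.00 mm², ΣAX̄ = 1730250.00 mm³, ΣAȲ = 1427625.00 mm³.
X̄ = 1730250.00/21600.00 = 80.10 mm; Ȳ = 1427625.00/21600.00 = 66.09 mm.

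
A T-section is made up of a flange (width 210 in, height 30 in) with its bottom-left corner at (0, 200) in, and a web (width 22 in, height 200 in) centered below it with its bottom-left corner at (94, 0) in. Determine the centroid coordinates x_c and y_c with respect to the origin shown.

x_c = 105.00 in, y_c = 167.71 in

Part | A | x̄ᵢ | ȳᵢ | A·x̄ᵢ | A·ȳᵢ
web | 4400.00 | 105.00 | 100.00 | 462000.00 | 440000.00
flange | 6300.00 | 105.00 | 215.00 | 661500.00 | 1354500.00
Σ | 10700.00 |  |  | 1123500.00 | 1794500.00
x_c = 1123500.00 / 10700.00 = 105.00 in
y_c = 1794500.00 / 10700.00 = 167.71 in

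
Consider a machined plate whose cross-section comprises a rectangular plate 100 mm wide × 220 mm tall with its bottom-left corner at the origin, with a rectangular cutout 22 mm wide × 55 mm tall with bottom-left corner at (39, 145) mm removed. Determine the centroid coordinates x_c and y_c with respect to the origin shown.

x_c = 50.00 mm, y_c = 106.36 mm

Part | A | x̄ᵢ | ȳᵢ | A·x̄ᵢ | A·ȳᵢ
plate | 22000.00 | 50.00 | 110.00 | 1100000.00 | 2420000.00
hole | -1210.00 | 50.00 | 172.50 | -60500.00 | -208725.00
Σ | 20790.00 |  |  | 1039500.00 | 2211275.00
x_c = 1039500.00 / 20790.00 = 50.00 mm
y_c = 2211275.00 / 20790.00 = 106.36 mm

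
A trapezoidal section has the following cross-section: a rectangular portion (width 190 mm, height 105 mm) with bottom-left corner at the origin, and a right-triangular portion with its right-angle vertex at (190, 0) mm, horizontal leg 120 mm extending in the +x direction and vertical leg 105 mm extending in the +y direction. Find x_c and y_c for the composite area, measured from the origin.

x_c = 127.40 mm, y_c = 48.30 mm

rectangular portion: A = 190 × 105 = 19950.00, centroid at (95.00, 52.50).
triangular portion: A = ½·120·105 = 6300.00, centroid at (230.00, 35.00).
ΣA = 26250.00 mm², ΣAx_c = 3344250.00 mm³, ΣAy_c = 1267875.00 mm³.
x_c = 3344250.00/26250.00 = 127.40 mm; y_c = 1267875.00/26250.00 = 48.30 mm.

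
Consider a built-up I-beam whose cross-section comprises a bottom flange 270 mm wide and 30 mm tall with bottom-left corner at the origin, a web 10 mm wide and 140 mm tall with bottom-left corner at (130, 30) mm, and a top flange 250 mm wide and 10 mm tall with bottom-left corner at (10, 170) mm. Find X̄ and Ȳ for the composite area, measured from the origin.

Part | A | x̄ᵢ | ȳᵢ | A·x̄ᵢ | A·ȳᵢ
bottom flange | 8100.00 | 135.00 | 15.00 | 1093500.00 | 121500.00
web | 1400.00 | 135.00 | 100.00 | 189000.00 | 140000.00
top flange | 2500.00 | 135.00 | 175.00 | 337500.00 | 437500.00
Σ | 12000.00 |  |  | 1620000.00 | 699000.00
X̄ = 1620000.00 / 12000.00 = 135.00 mm
Ȳ = 699000.00 / 12000.00 = 58.25 mm

X̄ = 135.00 mm, Ȳ = 58.25 mm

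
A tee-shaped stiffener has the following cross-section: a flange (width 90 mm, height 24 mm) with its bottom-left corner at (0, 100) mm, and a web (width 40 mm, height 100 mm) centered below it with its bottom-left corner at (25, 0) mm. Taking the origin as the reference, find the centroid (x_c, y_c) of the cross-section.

x_c = 45.00 mm, y_c = 71.74 mm

web: A = 40 × 100 = 4000.00, centroid at (45.00, 50.00).
flange: A = 90 × 24 = 2160.00, centroid at (45.00, 112.00).
ΣA = 6160.00 mm²
ΣAx_c = (4000.00)(45.00) + (2160.00)(45.00) = 277200.00 mm³
ΣAy_c = (4000.00)(50.00) + (2160.00)(112.00) = 441920.00 mm³
x_c = 277200.00 / 6160.00 = 45.00 mm
y_c = 441920.00 / 6160.00 = 71.74 mm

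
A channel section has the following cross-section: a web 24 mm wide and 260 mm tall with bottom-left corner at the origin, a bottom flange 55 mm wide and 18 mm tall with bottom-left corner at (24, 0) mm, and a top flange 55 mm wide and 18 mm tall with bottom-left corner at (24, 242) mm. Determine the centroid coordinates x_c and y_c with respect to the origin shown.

x_c = 21.51 mm, y_c = 130.00 mm

web: A = 24 × 260 = 6240.00, centroid at (12.00, 130.00).
bottom flange: A = 55 × 18 = 990.00, centroid at (51.50, 9.00).
top flange: A = 55 × 18 = 990.00, centroid at (51.50, 251.00).
ΣA = 8220.00 mm², ΣAx_c = 176850.00 mm³, ΣAy_c = 1068600.00 mm³.
x_c = 176850.00/8220.00 = 21.51 mm; y_c = 1068600.00/8220.00 = 130.00 mm.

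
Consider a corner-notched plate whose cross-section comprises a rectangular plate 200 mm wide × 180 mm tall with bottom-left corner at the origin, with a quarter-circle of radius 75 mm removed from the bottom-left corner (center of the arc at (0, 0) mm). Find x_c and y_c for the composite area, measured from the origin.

x_c = 109.54 mm, y_c = 98.14 mm

Part | A | x̄ᵢ | ȳᵢ | A·x̄ᵢ | A·ȳᵢ
plate | 36000.00 | 100.00 | 90.00 | 3600000.00 | 3240000.00
removed quarter-circle | -4417.86 | 31.83 | 31.83 | -140625.00 | -140625.00
Σ | 31582.14 |  |  | 3459375.00 | 3099375.00
x_c = 3459375.00 / 31582.14 = 109.54 mm
y_c = 3099375.00 / 31582.14 = 98.14 mm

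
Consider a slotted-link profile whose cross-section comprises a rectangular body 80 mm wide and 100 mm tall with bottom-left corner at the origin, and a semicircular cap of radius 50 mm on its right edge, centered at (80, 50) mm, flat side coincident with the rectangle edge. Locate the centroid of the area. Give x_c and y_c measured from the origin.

Part | A | x̄ᵢ | ȳᵢ | A·x̄ᵢ | A·ȳᵢ
rectangular body | 8000.00 | 40.00 | 50.00 | 320000.00 | 400000.00
semicircular end | 3926.99 | 101.22 | 50.00 | 397492.60 | 196349.54
Σ | 11926.99 |  |  | 717492.60 | 596349.54
x_c = 717492.60 / 11926.99 = 60.16 mm
y_c = 596349.54 / 11926.99 = 50.00 mm

x_c = 60.16 mm, y_c = 50.00 mm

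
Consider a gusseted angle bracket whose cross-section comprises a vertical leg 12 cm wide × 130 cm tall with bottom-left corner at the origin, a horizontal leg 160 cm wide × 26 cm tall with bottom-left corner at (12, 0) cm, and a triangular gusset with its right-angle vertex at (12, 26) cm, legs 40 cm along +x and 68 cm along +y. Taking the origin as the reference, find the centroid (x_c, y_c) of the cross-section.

vertical leg: A = 12 × 130 = 1560.00, centroid at (6.00, 65.00).
horizontal leg: A = 160 × 26 = 4160.00, centroid at (92.00, 13.00).
gusset: A = ½·40·68 = 1360.00, centroid at (25.33, 48.67).
ΣA = 7080.00 cm²
ΣAx_c = (1560.00)(6.00) + (4160.00)(92.00) + (1360.00)(25.33) = 426533.33 cm³
ΣAy_c = (1560.00)(65.00) + (4160.00)(13.00) + (1360.00)(48.67) = 221666.67 cm³
x_c = 426533.33 / 7080.00 = 60.24 cm
y_c = 221666.67 / 7080.00 = 31.31 cm

x_c = 60.24 cm, y_c = 31.31 cm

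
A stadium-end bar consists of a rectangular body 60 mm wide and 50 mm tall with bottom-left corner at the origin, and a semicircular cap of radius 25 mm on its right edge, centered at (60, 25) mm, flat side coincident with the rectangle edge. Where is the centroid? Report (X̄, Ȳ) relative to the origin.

Part | A | x̄ᵢ | ȳᵢ | A·x̄ᵢ | A·ȳᵢ
rectangular body | 3000.00 | 30.00 | 25.00 | 90000.00 | 75000.00
semicircular end | 981.75 | 70.61 | 25.00 | 69321.53 | 24543.69
Σ | 3981.75 |  |  | 159321.53 | 99543.69
X̄ = 159321.53 / 3981.75 = 40.01 mm
Ȳ = 99543.69 / 3981.75 = 25.00 mm

X̄ = 40.01 mm, Ȳ = 25.00 mm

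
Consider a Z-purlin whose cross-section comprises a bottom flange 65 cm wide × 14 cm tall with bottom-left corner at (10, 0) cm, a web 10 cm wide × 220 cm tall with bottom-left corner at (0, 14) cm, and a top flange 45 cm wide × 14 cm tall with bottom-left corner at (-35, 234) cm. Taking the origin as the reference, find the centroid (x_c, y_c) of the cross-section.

x_c = 11.18 cm, y_c = 115.24 cm

bottom flange: A = 65 × 14 = 910.00, centroid at (42.50, 7.00).
web: A = 10 × 220 = 2200.00, centroid at (5.00, 124.00).
top flange: A = 45 × 14 = 630.00, centroid at (-12.50, 241.00).
ΣA = 3740.00 cm²
ΣAx_c = (910.00)(42.50) + (2200.00)(5.00) + (630.00)(-12.50) = 41800.00 cm³
ΣAy_c = (910.00)(7.00) + (2200.00)(124.00) + (630.00)(241.00) = 431000.00 cm³
x_c = 41800.00 / 3740.00 = 11.18 cm
y_c = 431000.00 / 3740.00 = 115.24 cm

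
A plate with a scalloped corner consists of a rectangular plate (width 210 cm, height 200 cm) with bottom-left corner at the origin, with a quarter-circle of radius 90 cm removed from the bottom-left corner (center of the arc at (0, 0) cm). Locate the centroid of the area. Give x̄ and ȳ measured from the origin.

x̄ = 116.92 cm, ȳ = 111.03 cm

Part | A | x̄ᵢ | ȳᵢ | A·x̄ᵢ | A·ȳᵢ
plate | 42000.00 | 105.00 | 100.00 | 4410000.00 | 4200000.00
removed quarter-circle | -6361.73 | 38.20 | 38.20 | -243000.00 | -243000.00
Σ | 35638.27 |  |  | 4167000.00 | 3957000.00
x̄ = 4167000.00 / 35638.27 = 116.92 cm
ȳ = 3957000.00 / 35638.27 = 111.03 cm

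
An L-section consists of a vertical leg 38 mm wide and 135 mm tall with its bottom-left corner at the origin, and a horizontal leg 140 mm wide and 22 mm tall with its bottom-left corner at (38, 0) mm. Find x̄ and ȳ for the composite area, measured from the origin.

x̄ = 52.39 mm, ȳ = 46.30 mm

Part | A | x̄ᵢ | ȳᵢ | A·x̄ᵢ | A·ȳᵢ
vertical leg | 5130.00 | 19.00 | 67.50 | 97470.00 | 346275.00
horizontal leg | 3080.00 | 108.00 | 11.00 | 332640.00 | 33880.00
Σ | 8210.00 |  |  | 430110.00 | 380155.00
x̄ = 430110.00 / 8210.00 = 52.39 mm
ȳ = 380155.00 / 8210.00 = 46.30 mm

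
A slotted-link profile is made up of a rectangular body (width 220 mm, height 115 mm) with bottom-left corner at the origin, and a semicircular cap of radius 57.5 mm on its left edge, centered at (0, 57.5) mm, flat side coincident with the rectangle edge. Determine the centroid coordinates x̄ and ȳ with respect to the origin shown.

x̄ = 87.11 mm, ȳ = 57.50 mm

rectangular body: A = 220 × 115 = 25300.00, centroid at (110.00, 57.50).
semicircular end: A = ½π·57.5² = 5193.45, centroid at (-24.40, 57.50).
ΣA = 30493.45 mm²
ΣAx̄ = (25300.00)(110.00) + (5193.45)(-24.40) = 2656260.42 mm³
ΣAȳ = (25300.00)(57.50) + (5193.45)(57.50) = 1753373.11 mm³
x̄ = 2656260.42 / 30493.45 = 87.11 mm
ȳ = 1753373.11 / 30493.45 = 57.50 mm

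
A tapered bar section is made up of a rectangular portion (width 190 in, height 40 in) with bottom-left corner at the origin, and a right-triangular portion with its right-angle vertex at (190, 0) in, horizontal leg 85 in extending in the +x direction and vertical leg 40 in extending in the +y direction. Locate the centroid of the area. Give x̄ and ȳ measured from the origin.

x̄ = 117.54 in, ȳ = 18.78 in

rectangular portion: A = 190 × 40 = 7600.00, centroid at (95.00, 20.00).
triangular portion: A = ½·85·40 = 1700.00, centroid at (218.33, 13.33).
ΣA = 9300.00 in², ΣAx̄ = 1093166.67 in³, ΣAȳ = 174666.67 in³.
x̄ = 1093166.67/9300.00 = 117.54 in; ȳ = 174666.67/9300.00 = 18.78 in.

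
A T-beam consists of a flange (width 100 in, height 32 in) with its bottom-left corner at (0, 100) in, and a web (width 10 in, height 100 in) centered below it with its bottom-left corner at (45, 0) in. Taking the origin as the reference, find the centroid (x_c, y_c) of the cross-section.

web: A = 10 × 100 = 1000.00, centroid at (50.00, 50.00).
flange: A = 100 × 32 = 3200.00, centroid at (50.00, 116.00).
ΣA = 4200.00 in²
ΣAx_c = (1000.00)(50.00) + (3200.00)(50.00) = 210000.00 in³
ΣAy_c = (1000.00)(50.00) + (3200.00)(116.00) = 421200.00 in³
x_c = 210000.00 / 4200.00 = 50.00 in
y_c = 421200.00 / 4200.00 = 100.29 in

x_c = 50.00 in, y_c = 100.29 in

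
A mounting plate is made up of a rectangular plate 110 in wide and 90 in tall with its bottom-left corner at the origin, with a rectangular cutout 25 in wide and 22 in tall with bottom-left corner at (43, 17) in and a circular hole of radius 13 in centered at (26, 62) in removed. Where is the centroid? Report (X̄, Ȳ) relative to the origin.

X̄ = 56.71 in, Ȳ = 45.04 in

Part | A | x̄ᵢ | ȳᵢ | A·x̄ᵢ | A·ȳᵢ
plate | 9900.00 | 55.00 | 45.00 | 544500.00 | 445500.00
hole 1 | -550.00 | 55.50 | 28.00 | -30525.00 | -15400.00
hole 2 | -530.93 | 26.00 | 62.00 | -13804.16 | -32917.61
Σ | 8819.07 |  |  | 500170.84 | 397182.39
X̄ = 500170.84 / 8819.07 = 56.71 in
Ȳ = 397182.39 / 8819.07 = 45.04 in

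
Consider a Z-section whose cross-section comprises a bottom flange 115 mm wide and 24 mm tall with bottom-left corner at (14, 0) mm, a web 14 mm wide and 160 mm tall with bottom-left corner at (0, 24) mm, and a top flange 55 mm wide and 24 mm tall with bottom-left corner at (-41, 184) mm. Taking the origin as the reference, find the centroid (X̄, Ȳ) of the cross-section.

X̄ = 30.89 mm, Ȳ = 83.04 mm

Part | A | x̄ᵢ | ȳᵢ | A·x̄ᵢ | A·ȳᵢ
bottom flange | 2760.00 | 71.50 | 12.00 | 197340.00 | 33120.00
web | 2240.00 | 7.00 | 104.00 | 15680.00 | 232960.00
top flange | 1320.00 | -13.50 | 196.00 | -17820.00 | 258720.00
Σ | 6320.00 |  |  | 195200.00 | 524800.00
X̄ = 195200.00 / 6320.00 = 30.89 mm
Ȳ = 524800.00 / 6320.00 = 83.04 mm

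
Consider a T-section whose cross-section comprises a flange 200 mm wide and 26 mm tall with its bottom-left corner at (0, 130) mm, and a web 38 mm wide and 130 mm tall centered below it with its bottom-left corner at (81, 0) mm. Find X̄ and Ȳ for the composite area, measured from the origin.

web: A = 38 × 130 = 4940.00, centroid at (100.00, 65.00).
flange: A = 200 × 26 = 5200.00, centroid at (100.00, 143.00).
ΣA = 10140.00 mm², ΣAX̄ = 1014000.00 mm³, ΣAȲ = 1064700.00 mm³.
X̄ = 1014000.00/10140.00 = 100.00 mm; Ȳ = 1064700.00/10140.00 = 105.00 mm.

X̄ = 100.00 mm, Ȳ = 105.00 mm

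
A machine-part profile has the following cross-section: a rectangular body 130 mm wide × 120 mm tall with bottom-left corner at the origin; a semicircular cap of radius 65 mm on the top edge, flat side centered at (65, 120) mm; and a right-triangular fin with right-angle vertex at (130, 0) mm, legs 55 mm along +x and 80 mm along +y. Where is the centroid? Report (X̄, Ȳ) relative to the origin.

Part | A | x̄ᵢ | ȳᵢ | A·x̄ᵢ | A·ȳᵢ
rectangular body | 15600.00 | 65.00 | 60.00 | 1014000.00 | 936000.00
semicircular top | 6636.61 | 65.00 | 147.59 | 431379.94 | 979477.07
triangular fin | 2200.00 | 148.33 | 26.67 | 326333.33 | 58666.67
Σ | 24436.61 |  |  | 1771713.27 | 1974143.74
X̄ = 1771713.27 / 24436.61 = 72.50 mm
Ȳ = 1974143.74 / 24436.61 = 80.79 mm

X̄ = 72.50 mm, Ȳ = 80.79 mm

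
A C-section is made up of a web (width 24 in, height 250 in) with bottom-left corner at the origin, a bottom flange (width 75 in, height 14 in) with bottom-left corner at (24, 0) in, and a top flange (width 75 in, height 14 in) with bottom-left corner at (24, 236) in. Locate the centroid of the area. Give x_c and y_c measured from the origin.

x_c = 24.83 in, y_c = 125.00 in

Part | A | x̄ᵢ | ȳᵢ | A·x̄ᵢ | A·ȳᵢ
web | 6000.00 | 12.00 | 125.00 | 72000.00 | 750000.00
bottom flange | 1050.00 | 61.50 | 7.00 | 64575.00 | 7350.00
top flange | 1050.00 | 61.50 | 243.00 | 64575.00 | 255150.00
Σ | 8100.00 |  |  | 201150.00 | 1012500.00
x_c = 201150.00 / 8100.00 = 24.83 in
y_c = 1012500.00 / 8100.00 = 125.00 in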